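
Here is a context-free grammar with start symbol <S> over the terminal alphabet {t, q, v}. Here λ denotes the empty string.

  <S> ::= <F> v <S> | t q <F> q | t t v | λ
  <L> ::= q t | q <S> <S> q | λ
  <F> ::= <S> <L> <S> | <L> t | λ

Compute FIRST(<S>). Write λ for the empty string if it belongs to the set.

FIRST(<L>) = {λ, q}
FIRST(<S>) = {λ, q, t, v}  (via <F> v <S>)
FIRST(<F>) = {λ, q, t, v}  (via <S> <L> <S>, <L> t)

{λ, q, t, v}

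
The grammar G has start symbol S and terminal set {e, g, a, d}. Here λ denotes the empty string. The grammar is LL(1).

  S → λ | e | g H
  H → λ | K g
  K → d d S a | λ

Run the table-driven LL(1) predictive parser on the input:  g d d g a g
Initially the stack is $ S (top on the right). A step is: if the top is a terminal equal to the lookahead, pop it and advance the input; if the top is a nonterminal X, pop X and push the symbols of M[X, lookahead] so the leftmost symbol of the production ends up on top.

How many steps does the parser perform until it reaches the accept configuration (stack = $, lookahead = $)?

11

      Stack        Input          Action
   1  $ S          g d d g a g $  expand S → g H
   2  $ H g        g d d g a g $  match g
   3  $ H          d d g a g $    expand H → K g
   4  $ g K        d d g a g $    expand K → d d S a
   5  $ g a S d d  d d g a g $    match d
   6  $ g a S d    d g a g $      match d
   7  $ g a S      g a g $        expand S → g H
   8  $ g a H g    g a g $        match g
   9  $ g a H      a g $          expand H → λ
  10  $ g a        a g $          match a
  11  $ g          g $            match g
Accept reached after 11 steps.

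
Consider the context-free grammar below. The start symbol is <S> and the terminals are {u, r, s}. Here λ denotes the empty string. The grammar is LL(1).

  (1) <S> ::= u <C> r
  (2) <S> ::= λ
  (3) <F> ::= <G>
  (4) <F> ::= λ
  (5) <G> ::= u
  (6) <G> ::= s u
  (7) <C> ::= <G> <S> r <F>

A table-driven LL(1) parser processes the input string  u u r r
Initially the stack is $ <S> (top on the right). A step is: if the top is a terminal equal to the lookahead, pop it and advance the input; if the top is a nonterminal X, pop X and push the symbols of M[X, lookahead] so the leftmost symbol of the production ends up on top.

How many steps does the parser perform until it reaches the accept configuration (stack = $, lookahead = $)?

step 1: stack=$ <S>  input=u u r r $  — expand <S> ::= u <C> r
step 2: stack=$ r <C> u  input=u u r r $  — match u
step 3: stack=$ r <C>  input=u r r $  — expand <C> ::= <G> <S> r <F>
step 4: stack=$ r <F> r <S> <G>  input=u r r $  — expand <G> ::= u
step 5: stack=$ r <F> r <S> u  input=u r r $  — match u
step 6: stack=$ r <F> r <S>  input=r r $  — expand <S> ::= λ
step 7: stack=$ r <F> r  input=r r $  — match r
step 8: stack=$ r <F>  input=r $  — expand <F> ::= λ
step 9: stack=$ r  input=r $  — match r
Accept reached after 9 steps.

9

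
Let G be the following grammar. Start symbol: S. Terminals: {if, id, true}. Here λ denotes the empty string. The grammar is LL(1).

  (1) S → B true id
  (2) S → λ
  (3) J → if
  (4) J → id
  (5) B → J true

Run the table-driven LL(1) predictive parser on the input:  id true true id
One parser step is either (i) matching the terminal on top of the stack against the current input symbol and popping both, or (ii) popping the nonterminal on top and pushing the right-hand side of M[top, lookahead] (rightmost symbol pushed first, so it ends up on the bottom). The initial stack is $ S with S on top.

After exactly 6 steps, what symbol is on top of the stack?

id

step 1: stack=$ S  input=id true true id $  — expand S → B true id
step 2: stack=$ id true B  input=id true true id $  — expand B → J true
step 3: stack=$ id true true J  input=id true true id $  — expand J → id
step 4: stack=$ id true true id  input=id true true id $  — match id
step 5: stack=$ id true true  input=true true id $  — match true
step 6: stack=$ id true  input=true id $  — match true
Stack after step 6: $ id (top = id).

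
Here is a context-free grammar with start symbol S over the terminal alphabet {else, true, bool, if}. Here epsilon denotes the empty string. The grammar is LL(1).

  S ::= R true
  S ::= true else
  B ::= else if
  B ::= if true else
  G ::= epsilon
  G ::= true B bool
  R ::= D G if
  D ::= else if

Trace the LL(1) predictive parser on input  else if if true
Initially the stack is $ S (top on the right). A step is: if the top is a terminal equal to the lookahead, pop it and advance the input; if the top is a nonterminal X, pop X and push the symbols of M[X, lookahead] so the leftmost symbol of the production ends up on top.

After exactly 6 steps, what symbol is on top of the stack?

if

step 1: stack=$ S  input=else if if true $  — expand S ::= R true
step 2: stack=$ true R  input=else if if true $  — expand R ::= D G if
step 3: stack=$ true if G D  input=else if if true $  — expand D ::= else if
step 4: stack=$ true if G if else  input=else if if true $  — match else
step 5: stack=$ true if G if  input=if if true $  — match if
step 6: stack=$ true if G  input=if true $  — expand G ::= epsilon
Stack after step 6: $ true if (top = if).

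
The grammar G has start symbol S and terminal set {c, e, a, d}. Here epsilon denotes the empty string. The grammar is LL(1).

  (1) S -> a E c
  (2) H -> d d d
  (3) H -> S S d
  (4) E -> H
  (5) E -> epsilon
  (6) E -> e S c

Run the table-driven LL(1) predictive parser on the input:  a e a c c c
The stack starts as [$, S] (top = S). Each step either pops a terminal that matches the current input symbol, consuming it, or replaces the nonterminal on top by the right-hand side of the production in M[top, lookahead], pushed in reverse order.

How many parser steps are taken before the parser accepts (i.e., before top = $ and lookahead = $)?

step 1: stack=$ S  input=a e a c c c $  — expand S -> a E c
step 2: stack=$ c E a  input=a e a c c c $  — match a
step 3: stack=$ c E  input=e a c c c $  — expand E -> e S c
step 4: stack=$ c c S e  input=e a c c c $  — match e
step 5: stack=$ c c S  input=a c c c $  — expand S -> a E c
step 6: stack=$ c c c E a  input=a c c c $  — match a
step 7: stack=$ c c c E  input=c c c $  — expand E -> epsilon
step 8: stack=$ c c c  input=c c c $  — match c
step 9: stack=$ c c  input=c c $  — match c
step 10: stack=$ c  input=c $  — match c
Accept reached after 10 steps.

10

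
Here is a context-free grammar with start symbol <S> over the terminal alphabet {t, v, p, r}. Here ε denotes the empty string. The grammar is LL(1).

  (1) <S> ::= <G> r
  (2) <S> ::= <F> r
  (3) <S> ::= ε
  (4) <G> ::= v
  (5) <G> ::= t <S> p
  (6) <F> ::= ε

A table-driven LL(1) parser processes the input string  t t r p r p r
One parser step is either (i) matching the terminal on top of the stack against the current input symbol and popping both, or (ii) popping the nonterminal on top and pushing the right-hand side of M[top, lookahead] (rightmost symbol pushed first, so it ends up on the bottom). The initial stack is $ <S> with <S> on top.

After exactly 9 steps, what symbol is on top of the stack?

p

step 1: stack=$ <S>  input=t t r p r p r $  — expand <S> ::= <G> r
step 2: stack=$ r <G>  input=t t r p r p r $  — expand <G> ::= t <S> p
step 3: stack=$ r p <S> t  input=t t r p r p r $  — match t
step 4: stack=$ r p <S>  input=t r p r p r $  — expand <S> ::= <G> r
step 5: stack=$ r p r <G>  input=t r p r p r $  — expand <G> ::= t <S> p
step 6: stack=$ r p r p <S> t  input=t r p r p r $  — match t
step 7: stack=$ r p r p <S>  input=r p r p r $  — expand <S> ::= <F> r
step 8: stack=$ r p r p r <F>  input=r p r p r $  — expand <F> ::= ε
step 9: stack=$ r p r p r  input=r p r p r $  — match r
Stack after step 9: $ r p r p (top = p).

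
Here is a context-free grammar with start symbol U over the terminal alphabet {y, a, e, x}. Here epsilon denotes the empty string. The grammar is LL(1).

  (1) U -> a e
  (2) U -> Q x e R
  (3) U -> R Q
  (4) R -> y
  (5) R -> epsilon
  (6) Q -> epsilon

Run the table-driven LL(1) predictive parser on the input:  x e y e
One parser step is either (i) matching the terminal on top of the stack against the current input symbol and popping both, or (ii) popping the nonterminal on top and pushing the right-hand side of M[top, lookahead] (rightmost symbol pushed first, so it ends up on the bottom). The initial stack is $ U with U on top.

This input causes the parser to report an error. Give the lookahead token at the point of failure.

e

     Stack      Input      Action
  1  $ U        x e y e $  expand U -> Q x e R
  2  $ R e x Q  x e y e $  expand Q -> epsilon
  3  $ R e x    x e y e $  match x
  4  $ R e      e y e $    match e
  5  $ R        y e $      expand R -> y
  6  $ y        y e $      match y
  7  $          e $        error: stack empty but input remains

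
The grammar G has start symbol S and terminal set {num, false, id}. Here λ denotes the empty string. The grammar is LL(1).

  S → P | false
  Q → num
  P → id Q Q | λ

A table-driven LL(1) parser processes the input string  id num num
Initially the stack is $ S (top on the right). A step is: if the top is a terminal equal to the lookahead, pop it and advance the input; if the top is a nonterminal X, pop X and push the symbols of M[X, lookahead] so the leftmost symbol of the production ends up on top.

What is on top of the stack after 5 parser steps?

Q

     Stack     Input         Action
  1  $ S       id num num $  expand S → P
  2  $ P       id num num $  expand P → id Q Q
  3  $ Q Q id  id num num $  match id
  4  $ Q Q     num num $     expand Q → num
  5  $ Q num   num num $     match num
Stack after step 5: $ Q (top = Q).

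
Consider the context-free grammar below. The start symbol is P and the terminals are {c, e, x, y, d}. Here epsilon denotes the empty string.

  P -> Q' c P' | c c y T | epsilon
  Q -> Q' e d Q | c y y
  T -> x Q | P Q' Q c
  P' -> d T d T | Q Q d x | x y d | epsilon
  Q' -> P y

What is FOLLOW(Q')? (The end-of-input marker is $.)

{c, e, y}

FIRST(P) = {epsilon, c, y}  (via Q' c P')
FIRST(Q') = {c, y}  (via P y)
FIRST(Q) = {c, y}  (via Q' e d Q)
FIRST(T) = {c, x, y}  (via P Q' Q c)
FIRST(P') = {epsilon, c, d, x, y}  (via Q Q d x)
FOLLOW(P) includes $ since P is the start symbol.
FOLLOW(P): in T->P Q' Q c, P is followed by Q' Q c with FIRST {c, y}; in Q'->P y, P is followed by y with FIRST {y}. Thus FOLLOW(P) = {$, c, y}.
FOLLOW(P'): in P->Q' c P', the suffix after P' is empty, so FOLLOW(P') ⊇ FOLLOW(P) = {$, c, y}. Thus FOLLOW(P') = {$, c, y}.
FOLLOW(T): in P->c c y T, the suffix after T is empty, so FOLLOW(T) ⊇ FOLLOW(P) = {$, c, y}; in P'->d T d T (occurrence 1), T is followed by d T with FIRST {d}; in P'->d T d T (occurrence 2), the suffix after T is empty, so FOLLOW(T) ⊇ FOLLOW(P') = {$, c, y}. Thus FOLLOW(T) = {$, c, d, y}.
FOLLOW(Q): in Q->Q' e d Q, the suffix after Q is empty (adds nothing new); in T->x Q, the suffix after Q is empty, so FOLLOW(Q) ⊇ FOLLOW(T) = {$, c, d, y}; in T->P Q' Q c, Q is followed by c with FIRST {c}; in P'->Q Q d x (occurrence 1), Q is followed by Q d x with FIRST {c, y}; in P'->Q Q d x (occurrence 2), Q is followed by d x with FIRST {d}. Thus FOLLOW(Q) = {$, c, d, y}.
FOLLOW(Q'): in P->Q' c P', Q' is followed by c P' with FIRST {c}; in Q->Q' e d Q, Q' is followed by e d Q with FIRST {e}; in T->P Q' Q c, Q' is followed by Q c with FIRST {c, y}. Thus FOLLOW(Q') = {c, e, y}.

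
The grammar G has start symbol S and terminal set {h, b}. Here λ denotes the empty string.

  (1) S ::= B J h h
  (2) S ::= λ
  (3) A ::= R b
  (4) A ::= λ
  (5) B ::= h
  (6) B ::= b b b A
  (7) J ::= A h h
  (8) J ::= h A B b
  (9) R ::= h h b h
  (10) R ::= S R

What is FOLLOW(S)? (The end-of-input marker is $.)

FIRST(B) = {b, h}
FIRST(S) = {λ, b, h}  (via B J h h)
FIRST(R) = {b, h}  (via S R)
FIRST(A) = {λ, b, h}  (via R b)
FIRST(J) = {b, h}  (via A h h)
FOLLOW(S) includes $ since S is the start symbol.
FOLLOW(S): in R::=S R, S is followed by R with FIRST {b, h}. Thus FOLLOW(S) = {$, b, h}.
FOLLOW(B): in S::=B J h h, B is followed by J h h with FIRST {b, h}; in J::=h A B b, B is followed by b with FIRST {b}. Thus FOLLOW(B) = {b, h}.
FOLLOW(A): in B::=b b b A, the suffix after A is empty, so FOLLOW(A) ⊇ FOLLOW(B) = {b, h}; in J::=A h h, A is followed by h h with FIRST {h}; in J::=h A B b, A is followed by B b with FIRST {b, h}. Thus FOLLOW(A) = {b, h}.
FOLLOW(J): in S::=B J h h, J is followed by h h with FIRST {h}. Thus FOLLOW(J) = {h}.
FOLLOW(R): in A::=R b, R is followed by b with FIRST {b}; in R::=S R, the suffix after R is empty (adds nothing new). Thus FOLLOW(R) = {b}.

{$, b, h}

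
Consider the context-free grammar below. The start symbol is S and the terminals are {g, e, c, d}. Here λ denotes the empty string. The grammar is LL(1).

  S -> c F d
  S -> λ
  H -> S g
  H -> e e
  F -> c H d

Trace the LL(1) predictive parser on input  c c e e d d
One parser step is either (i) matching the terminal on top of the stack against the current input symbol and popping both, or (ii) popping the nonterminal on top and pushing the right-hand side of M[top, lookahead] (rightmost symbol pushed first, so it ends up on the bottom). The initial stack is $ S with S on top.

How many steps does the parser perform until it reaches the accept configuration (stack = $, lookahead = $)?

9

     Stack      Input          Action
  1  $ S        c c e e d d $  expand S -> c F d
  2  $ d F c    c c e e d d $  match c
  3  $ d F      c e e d d $    expand F -> c H d
  4  $ d d H c  c e e d d $    match c
  5  $ d d H    e e d d $      expand H -> e e
  6  $ d d e e  e e d d $      match e
  7  $ d d e    e d d $        match e
  8  $ d d      d d $          match d
  9  $ d        d $            match d
Accept reached after 9 steps.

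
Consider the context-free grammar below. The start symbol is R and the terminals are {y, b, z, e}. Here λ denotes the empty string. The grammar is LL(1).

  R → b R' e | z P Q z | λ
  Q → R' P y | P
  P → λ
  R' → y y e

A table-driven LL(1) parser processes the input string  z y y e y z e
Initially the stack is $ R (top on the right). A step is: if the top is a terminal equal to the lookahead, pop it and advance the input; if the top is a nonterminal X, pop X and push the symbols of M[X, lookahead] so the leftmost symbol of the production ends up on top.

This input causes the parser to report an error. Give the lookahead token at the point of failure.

step 1: stack=$ R  input=z y y e y z e $  — expand R → z P Q z
step 2: stack=$ z Q P z  input=z y y e y z e $  — match z
step 3: stack=$ z Q P  input=y y e y z e $  — expand P → λ
step 4: stack=$ z Q  input=y y e y z e $  — expand Q → R' P y
step 5: stack=$ z y P R'  input=y y e y z e $  — expand R' → y y e
step 6: stack=$ z y P e y y  input=y y e y z e $  — match y
step 7: stack=$ z y P e y  input=y e y z e $  — match y
step 8: stack=$ z y P e  input=e y z e $  — match e
step 9: stack=$ z y P  input=y z e $  — expand P → λ
step 10: stack=$ z y  input=y z e $  — match y
step 11: stack=$ z  input=z e $  — match z
step 12: stack=$  input=e $  — error: stack empty but input remains

e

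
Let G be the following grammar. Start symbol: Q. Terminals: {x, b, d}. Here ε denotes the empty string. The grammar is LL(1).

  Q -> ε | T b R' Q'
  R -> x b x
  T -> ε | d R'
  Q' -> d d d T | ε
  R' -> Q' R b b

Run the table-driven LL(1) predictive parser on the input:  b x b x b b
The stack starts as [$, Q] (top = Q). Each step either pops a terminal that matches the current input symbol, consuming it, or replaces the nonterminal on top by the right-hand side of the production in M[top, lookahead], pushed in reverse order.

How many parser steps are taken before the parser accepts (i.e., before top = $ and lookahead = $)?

      Stack           Input          Action
   1  $ Q             b x b x b b $  expand Q -> T b R' Q'
   2  $ Q' R' b T     b x b x b b $  expand T -> ε
   3  $ Q' R' b       b x b x b b $  match b
   4  $ Q' R'         x b x b b $    expand R' -> Q' R b b
   5  $ Q' b b R Q'   x b x b b $    expand Q' -> ε
   6  $ Q' b b R      x b x b b $    expand R -> x b x
   7  $ Q' b b x b x  x b x b b $    match x
   8  $ Q' b b x b    b x b b $      match b
   9  $ Q' b b x      x b b $        match x
  10  $ Q' b b        b b $          match b
  11  $ Q' b          b $            match b
  12  $ Q'            $              expand Q' -> ε
Accept reached after 12 steps.

12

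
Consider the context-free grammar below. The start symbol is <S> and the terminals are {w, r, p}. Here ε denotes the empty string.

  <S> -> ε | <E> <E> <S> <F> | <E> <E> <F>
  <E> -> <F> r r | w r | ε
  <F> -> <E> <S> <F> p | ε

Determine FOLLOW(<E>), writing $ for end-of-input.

{$, p, r, w}

FIRST(<S>): from <S>->ε we get {ε}; from <S>-><E> <E> <S> <F> we get {ε, p, r, w}; from <S>-><E> <E> <F> we get {ε, p, r, w}. So FIRST(<S>) = {ε, p, r, w}.
FIRST(<E>): from <E>-><F> r r we get {p, r, w}; from <E>->w r we get {w}; from <E>->ε we get {ε}. So FIRST(<E>) = {ε, p, r, w}.
FIRST(<F>): from <F>-><E> <S> <F> p we get {p, r, w}; from <F>->ε we get {ε}. So FIRST(<F>) = {ε, p, r, w}.
FOLLOW(<S>) includes $ since <S> is the start symbol.
FOLLOW(<S>): in <S>-><E> <E> <S> <F>, <S> is followed by <F> with FIRST {ε, p, r, w}; in <S>-><E> <E> <S> <F>, the suffix after <S> is nullable (adds nothing new); in <F>-><E> <S> <F> p, <S> is followed by <F> p with FIRST {p, r, w}. Thus FOLLOW(<S>) = {$, p, r, w}.
FOLLOW(<E>): in <S>-><E> <E> <S> <F> (occurrence 1), <E> is followed by <E> <S> <F> with FIRST {ε, p, r, w}; in <S>-><E> <E> <S> <F> (occurrence 1), the suffix after <E> is nullable, so FOLLOW(<E>) ⊇ FOLLOW(<S>) = {$, p, r, w}; in <S>-><E> <E> <S> <F> (occurrence 2), <E> is followed by <S> <F> with FIRST {ε, p, r, w}; in <S>-><E> <E> <S> <F> (occurrence 2), the suffix after <E> is nullable, so FOLLOW(<E>) ⊇ FOLLOW(<S>) = {$, p, r, w}; in <S>-><E> <E> <F> (occurrence 1), <E> is followed by <E> <F> with FIRST {ε, p, r, w}; in <S>-><E> <E> <F> (occurrence 1), the suffix after <E> is nullable, so FOLLOW(<E>) ⊇ FOLLOW(<S>) = {$, p, r, w}; in <S>-><E> <E> <F> (occurrence 2), <E> is followed by <F> with FIRST {ε, p, r, w}; in <S>-><E> <E> <F> (occurrence 2), the suffix after <E> is nullable, so FOLLOW(<E>) ⊇ FOLLOW(<S>) = {$, p, r, w}; in <F>-><E> <S> <F> p, <E> is followed by <S> <F> p with FIRST {p, r, w}. Thus FOLLOW(<E>) = {$, p, r, w}.
FOLLOW(<F>): in <S>-><E> <E> <S> <F>, the suffix after <F> is empty, so FOLLOW(<F>) ⊇ FOLLOW(<S>) = {$, p, r, w}; in <S>-><E> <E> <F>, the suffix after <F> is empty, so FOLLOW(<F>) ⊇ FOLLOW(<S>) = {$, p, r, w}; in <E>-><F> r r, <F> is followed by r r with FIRST {r}; in <F>-><E> <S> <F> p, <F> is followed by p with FIRST {p}. Thus FOLLOW(<F>) = {$, p, r, w}.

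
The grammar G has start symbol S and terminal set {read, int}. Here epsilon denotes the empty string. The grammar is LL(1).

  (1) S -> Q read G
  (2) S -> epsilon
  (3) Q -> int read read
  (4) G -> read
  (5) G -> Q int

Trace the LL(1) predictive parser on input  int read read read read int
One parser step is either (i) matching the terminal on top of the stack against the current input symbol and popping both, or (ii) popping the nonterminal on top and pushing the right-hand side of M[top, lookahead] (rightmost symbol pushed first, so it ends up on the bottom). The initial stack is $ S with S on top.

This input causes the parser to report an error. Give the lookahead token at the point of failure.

int

     Stack                   Input                          Action
  1  $ S                     int read read read read int $  expand S -> Q read G
  2  $ G read Q              int read read read read int $  expand Q -> int read read
  3  $ G read read read int  int read read read read int $  match int
  4  $ G read read read      read read read read int $      match read
  5  $ G read read           read read read int $           match read
  6  $ G read                read read int $                match read
  7  $ G                     read int $                     expand G -> read
  8  $ read                  read int $                     match read
  9  $                       int $                          error: stack empty but input remains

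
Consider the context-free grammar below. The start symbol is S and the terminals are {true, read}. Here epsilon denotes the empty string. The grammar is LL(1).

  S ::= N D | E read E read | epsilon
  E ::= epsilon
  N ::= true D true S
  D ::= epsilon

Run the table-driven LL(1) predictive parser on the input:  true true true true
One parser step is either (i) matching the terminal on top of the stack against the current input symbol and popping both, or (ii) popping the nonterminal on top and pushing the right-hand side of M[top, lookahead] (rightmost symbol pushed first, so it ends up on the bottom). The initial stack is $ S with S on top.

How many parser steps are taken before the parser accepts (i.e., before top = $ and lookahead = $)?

13

step 1: stack=$ S  input=true true true true $  — expand S ::= N D
step 2: stack=$ D N  input=true true true true $  — expand N ::= true D true S
step 3: stack=$ D S true D true  input=true true true true $  — match true
step 4: stack=$ D S true D  input=true true true $  — expand D ::= epsilon
step 5: stack=$ D S true  input=true true true $  — match true
step 6: stack=$ D S  input=true true $  — expand S ::= N D
step 7: stack=$ D D N  input=true true $  — expand N ::= true D true S
step 8: stack=$ D D S true D true  input=true true $  — match true
step 9: stack=$ D D S true D  input=true $  — expand D ::= epsilon
step 10: stack=$ D D S true  input=true $  — match true
step 11: stack=$ D D S  input=$  — expand S ::= epsilon
step 12: stack=$ D D  input=$  — expand D ::= epsilon
step 13: stack=$ D  input=$  — expand D ::= epsilon
Accept reached after 13 steps.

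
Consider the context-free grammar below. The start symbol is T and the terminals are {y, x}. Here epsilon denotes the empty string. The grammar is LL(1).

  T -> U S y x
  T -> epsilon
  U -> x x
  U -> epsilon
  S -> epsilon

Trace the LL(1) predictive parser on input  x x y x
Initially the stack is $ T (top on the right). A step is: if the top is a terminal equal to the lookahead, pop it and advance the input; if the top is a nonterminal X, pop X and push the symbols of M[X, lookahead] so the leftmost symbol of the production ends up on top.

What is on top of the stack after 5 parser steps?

step 1: stack=$ T  input=x x y x $  — expand T -> U S y x
step 2: stack=$ x y S U  input=x x y x $  — expand U -> x x
step 3: stack=$ x y S x x  input=x x y x $  — match x
step 4: stack=$ x y S x  input=x y x $  — match x
step 5: stack=$ x y S  input=y x $  — expand S -> epsilon
Stack after step 5: $ x y (top = y).

y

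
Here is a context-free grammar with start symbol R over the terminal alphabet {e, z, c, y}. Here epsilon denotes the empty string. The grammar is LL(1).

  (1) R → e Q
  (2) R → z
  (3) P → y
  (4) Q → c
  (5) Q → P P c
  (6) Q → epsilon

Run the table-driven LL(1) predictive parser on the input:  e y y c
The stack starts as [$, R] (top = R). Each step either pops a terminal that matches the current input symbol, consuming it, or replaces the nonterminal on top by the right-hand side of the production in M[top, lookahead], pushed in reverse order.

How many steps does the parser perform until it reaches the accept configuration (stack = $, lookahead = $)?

     Stack    Input      Action
  1  $ R      e y y c $  expand R → e Q
  2  $ Q e    e y y c $  match e
  3  $ Q      y y c $    expand Q → P P c
  4  $ c P P  y y c $    expand P → y
  5  $ c P y  y y c $    match y
  6  $ c P    y c $      expand P → y
  7  $ c y    y c $      match y
  8  $ c      c $        match c
Accept reached after 8 steps.

8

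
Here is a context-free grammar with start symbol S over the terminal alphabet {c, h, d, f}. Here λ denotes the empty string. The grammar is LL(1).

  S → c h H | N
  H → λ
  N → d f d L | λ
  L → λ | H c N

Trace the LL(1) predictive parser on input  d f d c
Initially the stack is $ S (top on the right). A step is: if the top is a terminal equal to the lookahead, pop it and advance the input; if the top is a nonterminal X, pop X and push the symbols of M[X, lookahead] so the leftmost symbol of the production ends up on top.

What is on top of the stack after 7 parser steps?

c

     Stack      Input      Action
  1  $ S        d f d c $  expand S → N
  2  $ N        d f d c $  expand N → d f d L
  3  $ L d f d  d f d c $  match d
  4  $ L d f    f d c $    match f
  5  $ L d      d c $      match d
  6  $ L        c $        expand L → H c N
  7  $ N c H    c $        expand H → λ
Stack after step 7: $ N c (top = c).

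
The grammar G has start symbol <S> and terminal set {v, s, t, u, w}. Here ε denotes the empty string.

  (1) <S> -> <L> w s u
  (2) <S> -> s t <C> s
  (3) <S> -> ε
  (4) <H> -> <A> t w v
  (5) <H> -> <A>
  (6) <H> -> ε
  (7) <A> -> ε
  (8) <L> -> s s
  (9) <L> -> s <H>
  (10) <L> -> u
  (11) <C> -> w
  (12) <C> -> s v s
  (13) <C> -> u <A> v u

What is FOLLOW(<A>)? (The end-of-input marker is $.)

{t, v, w}

FIRST(<A>): from <A>->ε we get {ε}. So FIRST(<A>) = {ε}.
FIRST(<L>): from <L>->s s we get {s}; from <L>->s <H> we get {s}; from <L>->u we get {u}. So FIRST(<L>) = {s, u}.
FIRST(<C>): from <C>->w we get {w}; from <C>->s v s we get {s}; from <C>->u <A> v u we get {u}. So FIRST(<C>) = {s, u, w}.
FIRST(<S>): from <S>-><L> w s u we get {s, u}; from <S>->s t <C> s we get {s}; from <S>->ε we get {ε}. So FIRST(<S>) = {ε, s, u}.
FIRST(<H>): from <H>-><A> t w v we get {t}; from <H>-><A> we get {ε}; from <H>->ε we get {ε}. So FIRST(<H>) = {ε, t}.
FOLLOW(<S>) includes $ since <S> is the start symbol.
FOLLOW(<S>): <S> appears on no right-hand side. Thus FOLLOW(<S>) = {$}.
FOLLOW(<L>): in <S>-><L> w s u, <L> is followed by w s u with FIRST {w}. Thus FOLLOW(<L>) = {w}.
FOLLOW(<H>): in <L>->s <H>, the suffix after <H> is empty, so FOLLOW(<H>) ⊇ FOLLOW(<L>) = {w}. Thus FOLLOW(<H>) = {w}.
FOLLOW(<A>): in <H>-><A> t w v, <A> is followed by t w v with FIRST {t}; in <H>-><A>, the suffix after <A> is empty, so FOLLOW(<A>) ⊇ FOLLOW(<H>) = {w}; in <C>->u <A> v u, <A> is followed by v u with FIRST {v}. Thus FOLLOW(<A>) = {t, v, w}.
FOLLOW(<C>): in <S>->s t <C> s, <C> is followed by s with FIRST {s}. Thus FOLLOW(<C>) = {s}.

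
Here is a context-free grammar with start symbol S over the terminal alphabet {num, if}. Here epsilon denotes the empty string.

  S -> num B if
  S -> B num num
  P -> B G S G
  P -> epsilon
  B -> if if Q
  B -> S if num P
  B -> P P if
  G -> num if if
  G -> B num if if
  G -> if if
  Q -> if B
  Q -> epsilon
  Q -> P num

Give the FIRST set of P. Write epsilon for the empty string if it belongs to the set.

{epsilon, if, num}

FIRST(S) = {if, num}  (via B num num)
FIRST(P) = {epsilon, if, num}  (via B G S G)
FIRST(B) = {if, num}  (via S if num P, P P if)
FIRST(Q) = {epsilon, if, num}  (via P num)
FIRST(G) = {if, num}  (via B num if if)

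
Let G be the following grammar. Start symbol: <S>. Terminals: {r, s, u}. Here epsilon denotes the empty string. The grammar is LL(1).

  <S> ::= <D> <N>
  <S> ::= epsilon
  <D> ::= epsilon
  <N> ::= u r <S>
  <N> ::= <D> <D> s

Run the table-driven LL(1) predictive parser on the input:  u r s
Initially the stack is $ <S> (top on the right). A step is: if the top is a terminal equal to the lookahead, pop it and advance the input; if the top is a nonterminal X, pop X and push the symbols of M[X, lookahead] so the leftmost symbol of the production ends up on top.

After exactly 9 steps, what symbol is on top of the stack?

<D>

     Stack        Input    Action
  1  $ <S>        u r s $  expand <S> ::= <D> <N>
  2  $ <N> <D>    u r s $  expand <D> ::= epsilon
  3  $ <N>        u r s $  expand <N> ::= u r <S>
  4  $ <S> r u    u r s $  match u
  5  $ <S> r      r s $    match r
  6  $ <S>        s $      expand <S> ::= <D> <N>
  7  $ <N> <D>    s $      expand <D> ::= epsilon
  8  $ <N>        s $      expand <N> ::= <D> <D> s
  9  $ s <D> <D>  s $      expand <D> ::= epsilon
Stack after step 9: $ s <D> (top = <D>).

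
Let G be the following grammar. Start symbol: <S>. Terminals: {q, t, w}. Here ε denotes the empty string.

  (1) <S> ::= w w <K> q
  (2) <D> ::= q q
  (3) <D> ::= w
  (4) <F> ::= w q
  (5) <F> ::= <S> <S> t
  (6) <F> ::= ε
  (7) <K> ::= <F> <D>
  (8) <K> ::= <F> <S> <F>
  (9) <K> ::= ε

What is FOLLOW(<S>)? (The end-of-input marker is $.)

{$, q, t, w}

FIRST(<S>) = {w}
FIRST(<D>) = {q, w}
FIRST(<F>) = {ε, w}  (via <S> <S> t)
FIRST(<K>) = {ε, q, w}  (via <F> <D>, <F> <S> <F>)
FOLLOW(<S>) includes $ since <S> is the start symbol.
FOLLOW(<K>): in <S>::=w w <K> q, <K> is followed by q with FIRST {q}. Thus FOLLOW(<K>) = {q}.
FOLLOW(<S>): in <F>::=<S> <S> t (occurrence 1), <S> is followed by <S> t with FIRST {w}; in <F>::=<S> <S> t (occurrence 2), <S> is followed by t with FIRST {t}; in <K>::=<F> <S> <F>, <S> is followed by <F> with FIRST {ε, w}; in <K>::=<F> <S> <F>, the suffix after <S> is nullable, so FOLLOW(<S>) ⊇ FOLLOW(<K>) = {q}. Thus FOLLOW(<S>) = {$, q, t, w}.
FOLLOW(<D>): in <K>::=<F> <D>, the suffix after <D> is empty, so FOLLOW(<D>) ⊇ FOLLOW(<K>) = {q}. Thus FOLLOW(<D>) = {q}.
FOLLOW(<F>): in <K>::=<F> <D>, <F> is followed by <D> with FIRST {q, w}; in <K>::=<F> <S> <F> (occurrence 1), <F> is followed by <S> <F> with FIRST {w}; in <K>::=<F> <S> <F> (occurrence 2), the suffix after <F> is empty, so FOLLOW(<F>) ⊇ FOLLOW(<K>) = {q}. Thus FOLLOW(<F>) = {q, w}.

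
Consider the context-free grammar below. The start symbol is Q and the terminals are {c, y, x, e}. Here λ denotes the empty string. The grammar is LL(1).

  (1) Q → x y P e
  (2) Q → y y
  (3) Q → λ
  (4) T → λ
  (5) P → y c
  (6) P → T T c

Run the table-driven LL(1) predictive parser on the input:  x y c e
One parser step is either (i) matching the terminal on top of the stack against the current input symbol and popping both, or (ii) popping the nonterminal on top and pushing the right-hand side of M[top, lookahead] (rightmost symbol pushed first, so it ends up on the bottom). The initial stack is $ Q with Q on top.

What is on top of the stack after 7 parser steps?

e

     Stack      Input      Action
  1  $ Q        x y c e $  expand Q → x y P e
  2  $ e P y x  x y c e $  match x
  3  $ e P y    y c e $    match y
  4  $ e P      c e $      expand P → T T c
  5  $ e c T T  c e $      expand T → λ
  6  $ e c T    c e $      expand T → λ
  7  $ e c      c e $      match c
Stack after step 7: $ e (top = e).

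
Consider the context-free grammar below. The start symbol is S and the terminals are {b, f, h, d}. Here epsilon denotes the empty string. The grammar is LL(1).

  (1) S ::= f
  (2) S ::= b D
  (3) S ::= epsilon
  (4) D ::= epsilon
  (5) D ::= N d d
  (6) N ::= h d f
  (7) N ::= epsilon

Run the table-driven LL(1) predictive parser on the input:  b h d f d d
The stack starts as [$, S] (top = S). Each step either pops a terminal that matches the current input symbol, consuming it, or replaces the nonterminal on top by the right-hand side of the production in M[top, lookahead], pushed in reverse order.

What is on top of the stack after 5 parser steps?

     Stack        Input          Action
  1  $ S          b h d f d d $  expand S ::= b D
  2  $ D b        b h d f d d $  match b
  3  $ D          h d f d d $    expand D ::= N d d
  4  $ d d N      h d f d d $    expand N ::= h d f
  5  $ d d f d h  h d f d d $    match h
Stack after step 5: $ d d f d (top = d).

d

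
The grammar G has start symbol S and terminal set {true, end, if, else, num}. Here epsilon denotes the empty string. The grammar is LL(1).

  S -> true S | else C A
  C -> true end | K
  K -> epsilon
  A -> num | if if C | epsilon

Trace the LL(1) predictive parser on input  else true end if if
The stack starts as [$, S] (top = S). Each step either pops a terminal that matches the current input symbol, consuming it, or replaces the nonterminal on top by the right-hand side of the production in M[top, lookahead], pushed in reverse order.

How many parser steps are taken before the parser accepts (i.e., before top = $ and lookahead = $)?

step 1: stack=$ S  input=else true end if if $  — expand S -> else C A
step 2: stack=$ A C else  input=else true end if if $  — match else
step 3: stack=$ A C  input=true end if if $  — expand C -> true end
step 4: stack=$ A end true  input=true end if if $  — match true
step 5: stack=$ A end  input=end if if $  — match end
step 6: stack=$ A  input=if if $  — expand A -> if if C
step 7: stack=$ C if if  input=if if $  — match if
step 8: stack=$ C if  input=if $  — match if
step 9: stack=$ C  input=$  — expand C -> K
step 10: stack=$ K  input=$  — expand K -> epsilon
Accept reached after 10 steps.

10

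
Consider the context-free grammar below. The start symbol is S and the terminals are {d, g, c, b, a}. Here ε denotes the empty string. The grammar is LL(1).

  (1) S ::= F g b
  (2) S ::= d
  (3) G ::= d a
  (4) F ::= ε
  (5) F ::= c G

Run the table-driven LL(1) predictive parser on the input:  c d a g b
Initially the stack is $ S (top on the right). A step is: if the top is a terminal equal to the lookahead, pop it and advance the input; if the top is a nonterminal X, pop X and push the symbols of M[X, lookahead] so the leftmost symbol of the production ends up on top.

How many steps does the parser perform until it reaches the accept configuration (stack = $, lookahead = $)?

step 1: stack=$ S  input=c d a g b $  — expand S ::= F g b
step 2: stack=$ b g F  input=c d a g b $  — expand F ::= c G
step 3: stack=$ b g G c  input=c d a g b $  — match c
step 4: stack=$ b g G  input=d a g b $  — expand G ::= d a
step 5: stack=$ b g a d  input=d a g b $  — match d
step 6: stack=$ b g a  input=a g b $  — match a
step 7: stack=$ b g  input=g b $  — match g
step 8: stack=$ b  input=b $  — match b
Accept reached after 8 steps.

8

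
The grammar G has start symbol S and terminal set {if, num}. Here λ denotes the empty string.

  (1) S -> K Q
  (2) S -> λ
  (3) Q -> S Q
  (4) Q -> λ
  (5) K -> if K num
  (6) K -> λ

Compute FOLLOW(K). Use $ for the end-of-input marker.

FIRST(K): from K->if K num we get {if}; from K->λ we get {λ}. So FIRST(K) = {λ, if}.
FIRST(S): from S->K Q we get {λ, if}; from S->λ we get {λ}. So FIRST(S) = {λ, if}.
FIRST(Q): from Q->S Q we get {λ, if}; from Q->λ we get {λ}. So FIRST(Q) = {λ, if}.
FOLLOW(S) includes $ since S is the start symbol.
FOLLOW(S): in Q->S Q, S is followed by Q with FIRST {λ, if}; in Q->S Q, the suffix after S is nullable, so FOLLOW(S) ⊇ FOLLOW(Q) = {$, if}. Thus FOLLOW(S) = {$, if}.
FOLLOW(Q): in S->K Q, the suffix after Q is empty, so FOLLOW(Q) ⊇ FOLLOW(S) = {$, if}; in Q->S Q, the suffix after Q is empty (adds nothing new). Thus FOLLOW(Q) = {$, if}.
FOLLOW(K): in S->K Q, K is followed by Q with FIRST {λ, if}; in S->K Q, the suffix after K is nullable, so FOLLOW(K) ⊇ FOLLOW(S) = {$, if}; in K->if K num, K is followed by num with FIRST {num}. Thus FOLLOW(K) = {$, if, num}.

{$, if, num}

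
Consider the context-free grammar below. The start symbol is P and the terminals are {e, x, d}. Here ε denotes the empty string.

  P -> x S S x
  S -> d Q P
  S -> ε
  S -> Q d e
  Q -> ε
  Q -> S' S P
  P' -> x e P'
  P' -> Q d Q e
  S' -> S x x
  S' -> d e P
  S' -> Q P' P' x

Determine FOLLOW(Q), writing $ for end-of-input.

FIRST(P) = {x}
FIRST(S) = {ε, d, x}  (via Q d e)
FIRST(Q) = {ε, d, x}  (via S' S P)
FIRST(P') = {d, x}  (via Q d Q e)
FIRST(S') = {d, x}  (via S x x, Q P' P' x)
FOLLOW(P) includes $ since P is the start symbol.
FOLLOW(S): in P->x S S x (occurrence 1), S is followed by S x with FIRST {d, x}; in P->x S S x (occurrence 2), S is followed by x with FIRST {x}; in Q->S' S P, S is followed by P with FIRST {x}; in S'->S x x, S is followed by x x with FIRST {x}. Thus FOLLOW(S) = {d, x}.
FOLLOW(Q): in S->d Q P, Q is followed by P with FIRST {x}; in S->Q d e, Q is followed by d e with FIRST {d}; in P'->Q d Q e (occurrence 1), Q is followed by d Q e with FIRST {d}; in P'->Q d Q e (occurrence 2), Q is followed by e with FIRST {e}; in S'->Q P' P' x, Q is followed by P' P' x with FIRST {d, x}. Thus FOLLOW(Q) = {d, e, x}.
FOLLOW(P'): in P'->x e P', the suffix after P' is empty (adds nothing new); in S'->Q P' P' x (occurrence 1), P' is followed by P' x with FIRST {d, x}; in S'->Q P' P' x (occurrence 2), P' is followed by x with FIRST {x}. Thus FOLLOW(P') = {d, x}.
FOLLOW(S'): in Q->S' S P, S' is followed by S P with FIRST {d, x}. Thus FOLLOW(S') = {d, x}.
FOLLOW(P): in S->d Q P, the suffix after P is empty, so FOLLOW(P) ⊇ FOLLOW(S) = {d, x}; in Q->S' S P, the suffix after P is empty, so FOLLOW(P) ⊇ FOLLOW(Q) = {d, e, x}; in S'->d e P, the suffix after P is empty, so FOLLOW(P) ⊇ FOLLOW(S') = {d, x}. Thus FOLLOW(P) = {$, d, e, x}.

{d, e, x}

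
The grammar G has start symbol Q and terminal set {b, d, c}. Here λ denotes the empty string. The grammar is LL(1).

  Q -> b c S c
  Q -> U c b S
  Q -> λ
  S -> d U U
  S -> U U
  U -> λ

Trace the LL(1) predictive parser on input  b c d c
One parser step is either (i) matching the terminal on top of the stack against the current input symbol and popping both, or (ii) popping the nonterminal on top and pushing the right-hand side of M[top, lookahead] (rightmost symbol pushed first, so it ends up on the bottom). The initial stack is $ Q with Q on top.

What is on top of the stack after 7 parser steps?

c

     Stack      Input      Action
  1  $ Q        b c d c $  expand Q -> b c S c
  2  $ c S c b  b c d c $  match b
  3  $ c S c    c d c $    match c
  4  $ c S      d c $      expand S -> d U U
  5  $ c U U d  d c $      match d
  6  $ c U U    c $        expand U -> λ
  7  $ c U      c $        expand U -> λ
Stack after step 7: $ c (top = c).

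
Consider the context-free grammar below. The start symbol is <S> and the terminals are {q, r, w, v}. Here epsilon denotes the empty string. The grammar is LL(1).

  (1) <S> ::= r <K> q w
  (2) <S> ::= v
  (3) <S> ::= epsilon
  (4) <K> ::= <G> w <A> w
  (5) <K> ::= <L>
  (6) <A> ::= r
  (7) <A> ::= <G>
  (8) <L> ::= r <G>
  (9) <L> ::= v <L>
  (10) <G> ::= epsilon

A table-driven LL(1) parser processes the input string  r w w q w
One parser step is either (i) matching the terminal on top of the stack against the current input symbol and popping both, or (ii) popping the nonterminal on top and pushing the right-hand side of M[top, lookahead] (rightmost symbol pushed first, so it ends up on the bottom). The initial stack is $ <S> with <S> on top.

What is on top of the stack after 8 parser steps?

step 1: stack=$ <S>  input=r w w q w $  — expand <S> ::= r <K> q w
step 2: stack=$ w q <K> r  input=r w w q w $  — match r
step 3: stack=$ w q <K>  input=w w q w $  — expand <K> ::= <G> w <A> w
step 4: stack=$ w q w <A> w <G>  input=w w q w $  — expand <G> ::= epsilon
step 5: stack=$ w q w <A> w  input=w w q w $  — match w
step 6: stack=$ w q w <A>  input=w q w $  — expand <A> ::= <G>
step 7: stack=$ w q w <G>  input=w q w $  — expand <G> ::= epsilon
step 8: stack=$ w q w  input=w q w $  — match w
Stack after step 8: $ w q (top = q).

q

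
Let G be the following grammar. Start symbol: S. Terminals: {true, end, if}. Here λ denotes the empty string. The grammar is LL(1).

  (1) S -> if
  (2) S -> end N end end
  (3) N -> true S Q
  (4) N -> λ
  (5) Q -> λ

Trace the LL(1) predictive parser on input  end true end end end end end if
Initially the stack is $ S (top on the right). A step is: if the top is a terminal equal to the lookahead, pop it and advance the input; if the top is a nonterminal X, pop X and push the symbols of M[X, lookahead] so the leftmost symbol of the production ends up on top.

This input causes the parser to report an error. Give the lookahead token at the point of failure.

      Stack                      Input                              Action
   1  $ S                        end true end end end end end if $  expand S -> end N end end
   2  $ end end N end            end true end end end end end if $  match end
   3  $ end end N                true end end end end end if $      expand N -> true S Q
   4  $ end end Q S true         true end end end end end if $      match true
   5  $ end end Q S              end end end end end if $           expand S -> end N end end
   6  $ end end Q end end N end  end end end end end if $           match end
   7  $ end end Q end end N      end end end end if $               expand N -> λ
   8  $ end end Q end end        end end end end if $               match end
   9  $ end end Q end            end end end if $                   match end
  10  $ end end Q                end end if $                       expand Q -> λ
  11  $ end end                  end end if $                       match end
  12  $ end                      end if $                           match end
  13  $                          if $                               error: stack empty but input remains

if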